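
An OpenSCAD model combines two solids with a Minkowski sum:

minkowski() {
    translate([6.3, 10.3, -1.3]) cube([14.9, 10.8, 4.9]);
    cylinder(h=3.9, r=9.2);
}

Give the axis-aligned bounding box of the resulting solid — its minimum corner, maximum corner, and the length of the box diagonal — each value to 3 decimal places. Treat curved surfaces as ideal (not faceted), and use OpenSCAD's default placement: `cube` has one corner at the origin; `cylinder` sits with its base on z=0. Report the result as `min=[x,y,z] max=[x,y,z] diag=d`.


A = translate([6.3, 10.3, -1.3]) cube([14.9, 10.8, 4.9]) → bbox [6.3,10.3,-1.3] .. [21.2,21.1,3.6]
B = cylinder(h=3.9, r=9.2) → bbox [-9.2,-9.2,0] .. [9.2,9.2,3.9]
lo = A.lo+B.lo = [6.3-9.2, 10.3-9.2, -1.3+0] = [-2.900,1.100,-1.300]
hi = A.hi+B.hi = [21.2+9.2, 21.1+9.2, 3.6+3.9] = [30.400,30.300,7.500]
diag = √(33.3²+29.2²+8.8²) = √2038.97 = 45.155

min=[-2.900,1.100,-1.300] max=[30.400,30.300,7.500] diag=45.155


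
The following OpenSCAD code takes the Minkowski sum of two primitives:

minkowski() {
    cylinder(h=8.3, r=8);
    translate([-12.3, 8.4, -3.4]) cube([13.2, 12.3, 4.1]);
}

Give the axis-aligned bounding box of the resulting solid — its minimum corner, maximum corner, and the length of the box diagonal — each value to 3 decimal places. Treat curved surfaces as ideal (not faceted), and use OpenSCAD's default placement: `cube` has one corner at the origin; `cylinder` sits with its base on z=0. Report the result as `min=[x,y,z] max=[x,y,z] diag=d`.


A = translate([-12.3, 8.4, -3.4]) cube([13.2, 12.3, 4.1]) → bbox [-12.3,8.4,-3.4] .. [0.9,20.7,0.7]
B = cylinder(h=8.3, r=8) → bbox [-8,-8,0] .. [8,8,8.3]
lo = A.lo+B.lo = [-12.3-8, 8.4-8, -3.4+0] = [-20.300,0.400,-3.400]
hi = A.hi+B.hi = [0.9+8, 20.7+8, 0.7+8.3] = [8.900,28.700,9.000]
diag = √(29.2²+28.3²+12.4²) = √1807.29 = 42.512

min=[-20.300,0.400,-3.400] max=[8.900,28.700,9.000] diag=42.512


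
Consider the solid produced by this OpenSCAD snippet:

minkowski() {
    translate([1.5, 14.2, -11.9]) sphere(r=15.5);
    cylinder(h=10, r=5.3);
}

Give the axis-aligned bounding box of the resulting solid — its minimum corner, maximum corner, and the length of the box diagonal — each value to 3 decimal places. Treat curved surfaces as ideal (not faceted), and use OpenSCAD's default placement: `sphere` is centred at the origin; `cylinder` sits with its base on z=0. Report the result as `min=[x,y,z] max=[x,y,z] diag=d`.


min=[-19.300,-6.600,-27.400] max=[22.300,35.000,13.600] diag=71.709

A = translate([1.5, 14.2, -11.9]) sphere(r=15.5) → bbox [-14,-1.3,-27.4] .. [17,29.7,3.6]
B = cylinder(h=10, r=5.3) → bbox [-5.3,-5.3,0] .. [5.3,5.3,10]
lo = A.lo+B.lo = [-14-5.3, -1.3-5.3, -27.4+0] = [-19.300,-6.600,-27.400]
hi = A.hi+B.hi = [17+5.3, 29.7+5.3, 3.6+10] = [22.300,35.000,13.600]
diag = √(41.6²+41.6²+41²) = √5142.12 = 71.709


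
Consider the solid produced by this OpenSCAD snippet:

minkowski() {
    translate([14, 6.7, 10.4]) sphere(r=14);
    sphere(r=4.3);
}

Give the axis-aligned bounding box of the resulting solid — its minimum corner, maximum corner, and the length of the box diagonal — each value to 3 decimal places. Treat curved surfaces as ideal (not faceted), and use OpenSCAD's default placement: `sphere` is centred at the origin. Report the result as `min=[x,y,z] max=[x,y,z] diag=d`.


min=[-4.300,-11.600,-7.900] max=[32.300,25.000,28.700] diag=63.393

A = translate([14, 6.7, 10.4]) sphere(r=14) → bbox [0,-7.3,-3.6] .. [28,20.7,24.4]
B = sphere(r=4.3) → bbox [-4.3,-4.3,-4.3] .. [4.3,4.3,4.3]
lo = A.lo+B.lo = [0-4.3, -7.3-4.3, -3.6-4.3] = [-4.300,-11.600,-7.900]
hi = A.hi+B.hi = [28+4.3, 20.7+4.3, 24.4+4.3] = [32.300,25.000,28.700]
diag = √(36.6²+36.6²+36.6²) = √4018.68 = 63.393


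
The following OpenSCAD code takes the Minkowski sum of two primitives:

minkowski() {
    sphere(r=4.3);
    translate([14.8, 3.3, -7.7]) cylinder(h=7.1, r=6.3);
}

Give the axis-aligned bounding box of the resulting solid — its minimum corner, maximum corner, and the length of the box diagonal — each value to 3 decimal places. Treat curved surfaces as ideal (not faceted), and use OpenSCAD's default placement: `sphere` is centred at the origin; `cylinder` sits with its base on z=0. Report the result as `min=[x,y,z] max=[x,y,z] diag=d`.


min=[4.200,-7.300,-12.000] max=[25.400,13.900,3.700] diag=33.843

A = translate([14.8, 3.3, -7.7]) cylinder(h=7.1, r=6.3) → bbox [8.5,-3,-7.7] .. [21.1,9.6,-0.6]
B = sphere(r=4.3) → bbox [-4.3,-4.3,-4.3] .. [4.3,4.3,4.3]
lo = A.lo+B.lo = [8.5-4.3, -3-4.3, -7.7-4.3] = [4.200,-7.300,-12.000]
hi = A.hi+B.hi = [21.1+4.3, 9.6+4.3, -0.6+4.3] = [25.400,13.900,3.700]
diag = √(21.2²+21.2²+15.7²) = √1145.37 = 33.843


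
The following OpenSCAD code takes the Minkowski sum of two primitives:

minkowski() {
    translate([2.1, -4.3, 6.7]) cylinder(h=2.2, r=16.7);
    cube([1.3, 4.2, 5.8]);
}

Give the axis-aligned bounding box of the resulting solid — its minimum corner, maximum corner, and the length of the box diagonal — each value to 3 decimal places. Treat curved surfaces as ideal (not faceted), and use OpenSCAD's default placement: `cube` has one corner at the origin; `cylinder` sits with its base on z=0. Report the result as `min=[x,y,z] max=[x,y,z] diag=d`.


A = translate([2.1, -4.3, 6.7]) cylinder(h=2.2, r=16.7) → bbox [-14.6,-21,6.7] .. [18.8,12.4,8.9]
B = cube([1.3, 4.2, 5.8]) → bbox [0,0,0] .. [1.3,4.2,5.8]
lo = A.lo+B.lo = [-14.6+0, -21+0, 6.7+0] = [-14.600,-21.000,6.700]
hi = A.hi+B.hi = [18.8+1.3, 12.4+4.2, 8.9+5.8] = [20.100,16.600,14.700]
diag = √(34.7²+37.6²+8²) = √2681.85 = 51.787

min=[-14.600,-21.000,6.700] max=[20.100,16.600,14.700] diag=51.787


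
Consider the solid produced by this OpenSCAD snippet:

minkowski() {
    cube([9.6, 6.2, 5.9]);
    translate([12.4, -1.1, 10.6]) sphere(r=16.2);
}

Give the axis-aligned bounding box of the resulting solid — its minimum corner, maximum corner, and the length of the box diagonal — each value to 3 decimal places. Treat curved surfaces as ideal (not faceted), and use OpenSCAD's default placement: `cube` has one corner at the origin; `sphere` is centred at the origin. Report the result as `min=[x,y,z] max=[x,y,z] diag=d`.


A = translate([12.4, -1.1, 10.6]) sphere(r=16.2) → bbox [-3.8,-17.3,-5.6] .. [28.6,15.1,26.8]
B = cube([9.6, 6.2, 5.9]) → bbox [0,0,0] .. [9.6,6.2,5.9]
lo = A.lo+B.lo = [-3.8+0, -17.3+0, -5.6+0] = [-3.800,-17.300,-5.600]
hi = A.hi+B.hi = [28.6+9.6, 15.1+6.2, 26.8+5.9] = [38.200,21.300,32.700]
diag = √(42²+38.6²+38.3²) = √4720.85 = 68.708

min=[-3.800,-17.300,-5.600] max=[38.200,21.300,32.700] diag=68.708


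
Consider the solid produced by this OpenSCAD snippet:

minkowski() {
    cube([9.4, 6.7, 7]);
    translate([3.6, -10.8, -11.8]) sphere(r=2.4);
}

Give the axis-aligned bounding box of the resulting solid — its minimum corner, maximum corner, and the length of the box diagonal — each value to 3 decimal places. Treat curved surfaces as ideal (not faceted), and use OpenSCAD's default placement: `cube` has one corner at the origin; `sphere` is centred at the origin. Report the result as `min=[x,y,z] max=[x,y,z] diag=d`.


min=[1.200,-13.200,-14.200] max=[15.400,-1.700,-2.400] diag=21.752

A = translate([3.6, -10.8, -11.8]) sphere(r=2.4) → bbox [1.2,-13.2,-14.2] .. [6,-8.4,-9.4]
B = cube([9.4, 6.7, 7]) → bbox [0,0,0] .. [9.4,6.7,7]
lo = A.lo+B.lo = [1.2+0, -13.2+0, -14.2+0] = [1.200,-13.200,-14.200]
hi = A.hi+B.hi = [6+9.4, -8.4+6.7, -9.4+7] = [15.400,-1.700,-2.400]
diag = √(14.2²+11.5²+11.8²) = √473.13 = 21.752


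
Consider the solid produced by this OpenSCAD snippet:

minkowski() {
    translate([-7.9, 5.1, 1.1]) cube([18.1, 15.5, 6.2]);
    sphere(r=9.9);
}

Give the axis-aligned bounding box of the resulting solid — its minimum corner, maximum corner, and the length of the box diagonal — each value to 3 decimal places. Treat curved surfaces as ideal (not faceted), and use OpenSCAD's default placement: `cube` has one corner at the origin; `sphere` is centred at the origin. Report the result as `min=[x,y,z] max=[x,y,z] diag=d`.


min=[-17.800,-4.800,-8.800] max=[20.100,30.500,17.200] diag=57.953

A = translate([-7.9, 5.1, 1.1]) cube([18.1, 15.5, 6.2]) → bbox [-7.9,5.1,1.1] .. [10.2,20.6,7.3]
B = sphere(r=9.9) → bbox [-9.9,-9.9,-9.9] .. [9.9,9.9,9.9]
lo = A.lo+B.lo = [-7.9-9.9, 5.1-9.9, 1.1-9.9] = [-17.800,-4.800,-8.800]
hi = A.hi+B.hi = [10.2+9.9, 20.6+9.9, 7.3+9.9] = [20.100,30.500,17.200]
diag = √(37.9²+35.3²+26²) = √3358.5 = 57.953


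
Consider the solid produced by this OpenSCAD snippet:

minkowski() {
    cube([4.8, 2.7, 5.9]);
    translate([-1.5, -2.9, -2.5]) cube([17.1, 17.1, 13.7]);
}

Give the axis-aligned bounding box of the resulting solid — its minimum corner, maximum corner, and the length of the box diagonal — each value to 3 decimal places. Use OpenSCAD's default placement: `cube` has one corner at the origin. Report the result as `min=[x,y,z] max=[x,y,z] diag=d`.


A = translate([-1.5, -2.9, -2.5]) cube([17.1, 17.1, 13.7]) → bbox [-1.5,-2.9,-2.5] .. [15.6,14.2,11.2]
B = cube([4.8, 2.7, 5.9]) → bbox [0,0,0] .. [4.8,2.7,5.9]
lo = A.lo+B.lo = [-1.5+0, -2.9+0, -2.5+0] = [-1.500,-2.900,-2.500]
hi = A.hi+B.hi = [15.6+4.8, 14.2+2.7, 11.2+5.9] = [20.400,16.900,17.100]
diag = √(21.9²+19.8²+19.6²) = √1255.81 = 35.437

min=[-1.500,-2.900,-2.500] max=[20.400,16.900,17.100] diag=35.437


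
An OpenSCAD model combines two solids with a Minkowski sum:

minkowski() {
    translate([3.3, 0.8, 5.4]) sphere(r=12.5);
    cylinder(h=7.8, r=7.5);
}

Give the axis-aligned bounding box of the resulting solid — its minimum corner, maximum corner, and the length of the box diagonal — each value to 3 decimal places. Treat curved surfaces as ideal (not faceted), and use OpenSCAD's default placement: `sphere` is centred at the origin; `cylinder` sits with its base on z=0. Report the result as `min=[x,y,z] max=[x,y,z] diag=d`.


A = translate([3.3, 0.8, 5.4]) sphere(r=12.5) → bbox [-9.2,-11.7,-7.1] .. [15.8,13.3,17.9]
B = cylinder(h=7.8, r=7.5) → bbox [-7.5,-7.5,0] .. [7.5,7.5,7.8]
lo = A.lo+B.lo = [-9.2-7.5, -11.7-7.5, -7.1+0] = [-16.700,-19.200,-7.100]
hi = A.hi+B.hi = [15.8+7.5, 13.3+7.5, 17.9+7.8] = [23.300,20.800,25.700]
diag = √(40²+40²+32.8²) = √4275.84 = 65.390

min=[-16.700,-19.200,-7.100] max=[23.300,20.800,25.700] diag=65.390


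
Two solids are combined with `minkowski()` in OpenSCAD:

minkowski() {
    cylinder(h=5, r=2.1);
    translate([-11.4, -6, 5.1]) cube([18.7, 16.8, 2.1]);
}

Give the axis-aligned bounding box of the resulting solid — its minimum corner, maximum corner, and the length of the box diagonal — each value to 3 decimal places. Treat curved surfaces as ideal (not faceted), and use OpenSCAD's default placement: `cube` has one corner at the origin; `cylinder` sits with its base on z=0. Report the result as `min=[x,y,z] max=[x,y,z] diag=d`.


min=[-13.500,-8.100,5.100] max=[9.400,12.900,12.200] diag=31.872

A = translate([-11.4, -6, 5.1]) cube([18.7, 16.8, 2.1]) → bbox [-11.4,-6,5.1] .. [7.3,10.8,7.2]
B = cylinder(h=5, r=2.1) → bbox [-2.1,-2.1,0] .. [2.1,2.1,5]
lo = A.lo+B.lo = [-11.4-2.1, -6-2.1, 5.1+0] = [-13.500,-8.100,5.100]
hi = A.hi+B.hi = [7.3+2.1, 10.8+2.1, 7.2+5] = [9.400,12.900,12.200]
diag = √(22.9²+21²+7.1²) = √1015.82 = 31.872


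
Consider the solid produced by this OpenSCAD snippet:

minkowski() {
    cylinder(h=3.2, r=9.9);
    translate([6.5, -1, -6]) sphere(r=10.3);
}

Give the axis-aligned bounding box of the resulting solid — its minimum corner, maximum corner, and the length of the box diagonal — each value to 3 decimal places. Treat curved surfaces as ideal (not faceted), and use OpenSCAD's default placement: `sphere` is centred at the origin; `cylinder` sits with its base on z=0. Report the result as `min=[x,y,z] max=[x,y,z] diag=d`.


min=[-13.700,-21.200,-16.300] max=[26.700,19.200,7.500] diag=61.893

A = translate([6.5, -1, -6]) sphere(r=10.3) → bbox [-3.8,-11.3,-16.3] .. [16.8,9.3,4.3]
B = cylinder(h=3.2, r=9.9) → bbox [-9.9,-9.9,0] .. [9.9,9.9,3.2]
lo = A.lo+B.lo = [-3.8-9.9, -11.3-9.9, -16.3+0] = [-13.700,-21.200,-16.300]
hi = A.hi+B.hi = [16.8+9.9, 9.3+9.9, 4.3+3.2] = [26.700,19.200,7.500]
diag = √(40.4²+40.4²+23.8²) = √3830.76 = 61.893


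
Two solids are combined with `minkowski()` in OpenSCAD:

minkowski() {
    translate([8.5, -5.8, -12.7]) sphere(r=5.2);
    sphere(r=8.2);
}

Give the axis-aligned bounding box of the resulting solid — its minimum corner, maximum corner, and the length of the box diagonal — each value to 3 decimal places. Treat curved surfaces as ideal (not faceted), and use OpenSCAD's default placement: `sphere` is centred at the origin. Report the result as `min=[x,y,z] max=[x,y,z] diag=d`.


min=[-4.900,-19.200,-26.100] max=[21.900,7.600,0.700] diag=46.419

A = translate([8.5, -5.8, -12.7]) sphere(r=5.2) → bbox [3.3,-11,-17.9] .. [13.7,-0.6,-7.5]
B = sphere(r=8.2) → bbox [-8.2,-8.2,-8.2] .. [8.2,8.2,8.2]
lo = A.lo+B.lo = [3.3-8.2, -11-8.2, -17.9-8.2] = [-4.900,-19.200,-26.100]
hi = A.hi+B.hi = [13.7+8.2, -0.6+8.2, -7.5+8.2] = [21.900,7.600,0.700]
diag = √(26.8²+26.8²+26.8²) = √2154.72 = 46.419


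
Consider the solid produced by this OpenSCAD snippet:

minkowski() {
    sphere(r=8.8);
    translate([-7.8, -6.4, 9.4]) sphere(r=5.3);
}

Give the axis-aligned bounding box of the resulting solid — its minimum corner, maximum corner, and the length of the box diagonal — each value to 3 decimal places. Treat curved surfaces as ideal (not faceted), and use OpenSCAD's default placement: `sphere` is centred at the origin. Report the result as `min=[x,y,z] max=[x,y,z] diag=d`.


min=[-21.900,-20.500,-4.700] max=[6.300,7.700,23.500] diag=48.844

A = translate([-7.8, -6.4, 9.4]) sphere(r=5.3) → bbox [-13.1,-11.7,4.1] .. [-2.5,-1.1,14.7]
B = sphere(r=8.8) → bbox [-8.8,-8.8,-8.8] .. [8.8,8.8,8.8]
lo = A.lo+B.lo = [-13.1-8.8, -11.7-8.8, 4.1-8.8] = [-21.900,-20.500,-4.700]
hi = A.hi+B.hi = [-2.5+8.8, -1.1+8.8, 14.7+8.8] = [6.300,7.700,23.500]
diag = √(28.2²+28.2²+28.2²) = √2385.72 = 48.844


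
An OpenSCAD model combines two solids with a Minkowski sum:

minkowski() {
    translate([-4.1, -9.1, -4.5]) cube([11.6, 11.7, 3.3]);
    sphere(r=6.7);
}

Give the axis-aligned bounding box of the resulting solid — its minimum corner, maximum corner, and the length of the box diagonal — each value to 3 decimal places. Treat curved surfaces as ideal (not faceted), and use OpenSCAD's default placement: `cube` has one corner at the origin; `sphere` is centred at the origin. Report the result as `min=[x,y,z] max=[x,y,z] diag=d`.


A = translate([-4.1, -9.1, -4.5]) cube([11.6, 11.7, 3.3]) → bbox [-4.1,-9.1,-4.5] .. [7.5,2.6,-1.2]
B = sphere(r=6.7) → bbox [-6.7,-6.7,-6.7] .. [6.7,6.7,6.7]
lo = A.lo+B.lo = [-4.1-6.7, -9.1-6.7, -4.5-6.7] = [-10.800,-15.800,-11.200]
hi = A.hi+B.hi = [7.5+6.7, 2.6+6.7, -1.2+6.7] = [14.200,9.300,5.500]
diag = √(25²+25.1²+16.7²) = √1533.9 = 39.165

min=[-10.800,-15.800,-11.200] max=[14.200,9.300,5.500] diag=39.165


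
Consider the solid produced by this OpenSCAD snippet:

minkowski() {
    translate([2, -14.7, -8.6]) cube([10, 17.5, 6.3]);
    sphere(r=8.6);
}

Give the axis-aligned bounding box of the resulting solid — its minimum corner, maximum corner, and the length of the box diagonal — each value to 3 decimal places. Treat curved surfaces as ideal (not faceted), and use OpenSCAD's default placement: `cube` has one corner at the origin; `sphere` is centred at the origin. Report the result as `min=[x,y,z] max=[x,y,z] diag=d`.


min=[-6.600,-23.300,-17.200] max=[20.600,11.400,6.300] diag=49.962

A = translate([2, -14.7, -8.6]) cube([10, 17.5, 6.3]) → bbox [2,-14.7,-8.6] .. [12,2.8,-2.3]
B = sphere(r=8.6) → bbox [-8.6,-8.6,-8.6] .. [8.6,8.6,8.6]
lo = A.lo+B.lo = [2-8.6, -14.7-8.6, -8.6-8.6] = [-6.600,-23.300,-17.200]
hi = A.hi+B.hi = [12+8.6, 2.8+8.6, -2.3+8.6] = [20.600,11.400,6.300]
diag = √(27.2²+34.7²+23.5²) = √2496.18 = 49.962


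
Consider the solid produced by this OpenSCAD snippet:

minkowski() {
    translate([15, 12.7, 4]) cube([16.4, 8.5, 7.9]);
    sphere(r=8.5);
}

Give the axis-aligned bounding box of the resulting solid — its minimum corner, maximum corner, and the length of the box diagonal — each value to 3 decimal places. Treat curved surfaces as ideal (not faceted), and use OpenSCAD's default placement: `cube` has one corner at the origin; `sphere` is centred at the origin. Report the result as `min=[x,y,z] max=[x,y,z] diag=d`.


min=[6.500,4.200,-4.500] max=[39.900,29.700,20.400] diag=48.845

A = translate([15, 12.7, 4]) cube([16.4, 8.5, 7.9]) → bbox [15,12.7,4] .. [31.4,21.2,11.9]
B = sphere(r=8.5) → bbox [-8.5,-8.5,-8.5] .. [8.5,8.5,8.5]
lo = A.lo+B.lo = [15-8.5, 12.7-8.5, 4-8.5] = [6.500,4.200,-4.500]
hi = A.hi+B.hi = [31.4+8.5, 21.2+8.5, 11.9+8.5] = [39.900,29.700,20.400]
diag = √(33.4²+25.5²+24.9²) = √2385.82 = 48.845


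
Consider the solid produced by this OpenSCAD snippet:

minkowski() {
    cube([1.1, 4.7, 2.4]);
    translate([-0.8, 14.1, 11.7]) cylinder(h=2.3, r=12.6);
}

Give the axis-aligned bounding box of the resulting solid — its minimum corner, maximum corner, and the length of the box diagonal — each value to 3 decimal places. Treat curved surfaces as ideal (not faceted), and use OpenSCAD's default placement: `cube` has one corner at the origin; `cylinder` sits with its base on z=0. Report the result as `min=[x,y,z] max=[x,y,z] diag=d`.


A = translate([-0.8, 14.1, 11.7]) cylinder(h=2.3, r=12.6) → bbox [-13.4,1.5,11.7] .. [11.8,26.7,14]
B = cube([1.1, 4.7, 2.4]) → bbox [0,0,0] .. [1.1,4.7,2.4]
lo = A.lo+B.lo = [-13.4+0, 1.5+0, 11.7+0] = [-13.400,1.500,11.700]
hi = A.hi+B.hi = [11.8+1.1, 26.7+4.7, 14+2.4] = [12.900,31.400,16.400]
diag = √(26.3²+29.9²+4.7²) = √1607.79 = 40.097

min=[-13.400,1.500,11.700] max=[12.900,31.400,16.400] diag=40.097


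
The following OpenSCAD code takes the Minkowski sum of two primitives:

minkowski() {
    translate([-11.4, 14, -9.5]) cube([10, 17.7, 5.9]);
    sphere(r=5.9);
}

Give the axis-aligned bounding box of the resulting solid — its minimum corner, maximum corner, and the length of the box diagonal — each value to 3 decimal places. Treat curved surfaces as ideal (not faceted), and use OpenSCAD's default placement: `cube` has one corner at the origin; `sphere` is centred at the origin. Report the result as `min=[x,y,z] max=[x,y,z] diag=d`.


A = translate([-11.4, 14, -9.5]) cube([10, 17.7, 5.9]) → bbox [-11.4,14,-9.5] .. [-1.4,31.7,-3.6]
B = sphere(r=5.9) → bbox [-5.9,-5.9,-5.9] .. [5.9,5.9,5.9]
lo = A.lo+B.lo = [-11.4-5.9, 14-5.9, -9.5-5.9] = [-17.300,8.100,-15.400]
hi = A.hi+B.hi = [-1.4+5.9, 31.7+5.9, -3.6+5.9] = [4.500,37.600,2.300]
diag = √(21.8²+29.5²+17.7²) = √1658.78 = 40.728

min=[-17.300,8.100,-15.400] max=[4.500,37.600,2.300] diag=40.728


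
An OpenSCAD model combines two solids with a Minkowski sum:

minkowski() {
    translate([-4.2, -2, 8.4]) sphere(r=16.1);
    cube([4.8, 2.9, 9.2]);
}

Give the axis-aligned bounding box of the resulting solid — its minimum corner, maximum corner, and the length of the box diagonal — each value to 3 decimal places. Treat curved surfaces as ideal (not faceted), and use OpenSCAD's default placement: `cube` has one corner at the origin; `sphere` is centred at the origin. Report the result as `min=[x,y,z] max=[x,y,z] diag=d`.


A = translate([-4.2, -2, 8.4]) sphere(r=16.1) → bbox [-20.3,-18.1,-7.7] .. [11.9,14.1,24.5]
B = cube([4.8, 2.9, 9.2]) → bbox [0,0,0] .. [4.8,2.9,9.2]
lo = A.lo+B.lo = [-20.3+0, -18.1+0, -7.7+0] = [-20.300,-18.100,-7.700]
hi = A.hi+B.hi = [11.9+4.8, 14.1+2.9, 24.5+9.2] = [16.700,17.000,33.700]
diag = √(37²+35.1²+41.4²) = √4314.97 = 65.688

min=[-20.300,-18.100,-7.700] max=[16.700,17.000,33.700] diag=65.688


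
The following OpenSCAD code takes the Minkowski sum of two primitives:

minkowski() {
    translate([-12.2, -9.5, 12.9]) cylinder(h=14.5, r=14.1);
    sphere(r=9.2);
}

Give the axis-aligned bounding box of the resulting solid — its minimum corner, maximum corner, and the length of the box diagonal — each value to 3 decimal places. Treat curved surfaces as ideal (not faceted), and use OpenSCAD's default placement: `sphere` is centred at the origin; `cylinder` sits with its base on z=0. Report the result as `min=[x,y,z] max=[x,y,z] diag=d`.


A = translate([-12.2, -9.5, 12.9]) cylinder(h=14.5, r=14.1) → bbox [-26.3,-23.6,12.9] .. [1.9,4.6,27.4]
B = sphere(r=9.2) → bbox [-9.2,-9.2,-9.2] .. [9.2,9.2,9.2]
lo = A.lo+B.lo = [-26.3-9.2, -23.6-9.2, 12.9-9.2] = [-35.500,-32.800,3.700]
hi = A.hi+B.hi = [1.9+9.2, 4.6+9.2, 27.4+9.2] = [11.100,13.800,36.600]
diag = √(46.6²+46.6²+32.9²) = √5425.53 = 73.658

min=[-35.500,-32.800,3.700] max=[11.100,13.800,36.600] diag=73.658


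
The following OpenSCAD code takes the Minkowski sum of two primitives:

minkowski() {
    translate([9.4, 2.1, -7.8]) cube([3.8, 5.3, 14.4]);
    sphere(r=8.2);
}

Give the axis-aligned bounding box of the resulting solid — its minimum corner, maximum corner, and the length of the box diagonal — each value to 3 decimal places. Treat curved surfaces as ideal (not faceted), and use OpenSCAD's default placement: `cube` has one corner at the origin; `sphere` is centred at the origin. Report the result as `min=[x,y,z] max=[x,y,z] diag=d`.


min=[1.200,-6.100,-16.000] max=[21.400,15.600,14.800] diag=42.750

A = translate([9.4, 2.1, -7.8]) cube([3.8, 5.3, 14.4]) → bbox [9.4,2.1,-7.8] .. [13.2,7.4,6.6]
B = sphere(r=8.2) → bbox [-8.2,-8.2,-8.2] .. [8.2,8.2,8.2]
lo = A.lo+B.lo = [9.4-8.2, 2.1-8.2, -7.8-8.2] = [1.200,-6.100,-16.000]
hi = A.hi+B.hi = [13.2+8.2, 7.4+8.2, 6.6+8.2] = [21.400,15.600,14.800]
diag = √(20.2²+21.7²+30.8²) = √1827.57 = 42.750


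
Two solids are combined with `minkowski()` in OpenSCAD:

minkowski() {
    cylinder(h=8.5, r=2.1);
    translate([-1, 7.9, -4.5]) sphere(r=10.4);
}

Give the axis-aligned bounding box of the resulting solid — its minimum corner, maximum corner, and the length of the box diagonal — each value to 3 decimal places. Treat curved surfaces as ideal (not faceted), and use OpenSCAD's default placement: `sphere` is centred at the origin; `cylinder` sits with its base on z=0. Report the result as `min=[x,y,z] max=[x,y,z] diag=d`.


min=[-13.500,-4.600,-14.900] max=[11.500,20.400,14.400] diag=45.918

A = translate([-1, 7.9, -4.5]) sphere(r=10.4) → bbox [-11.4,-2.5,-14.9] .. [9.4,18.3,5.9]
B = cylinder(h=8.5, r=2.1) → bbox [-2.1,-2.1,0] .. [2.1,2.1,8.5]
lo = A.lo+B.lo = [-11.4-2.1, -2.5-2.1, -14.9+0] = [-13.500,-4.600,-14.900]
hi = A.hi+B.hi = [9.4+2.1, 18.3+2.1, 5.9+8.5] = [11.500,20.400,14.400]
diag = √(25²+25²+29.3²) = √2108.49 = 45.918


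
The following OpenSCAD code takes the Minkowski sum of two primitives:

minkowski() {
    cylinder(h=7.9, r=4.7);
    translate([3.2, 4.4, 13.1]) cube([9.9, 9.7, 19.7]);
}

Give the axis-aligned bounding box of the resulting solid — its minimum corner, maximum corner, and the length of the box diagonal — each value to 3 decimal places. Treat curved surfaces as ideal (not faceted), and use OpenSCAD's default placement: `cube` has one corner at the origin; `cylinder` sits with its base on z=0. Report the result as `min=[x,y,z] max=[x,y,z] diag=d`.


A = translate([3.2, 4.4, 13.1]) cube([9.9, 9.7, 19.7]) → bbox [3.2,4.4,13.1] .. [13.1,14.1,32.8]
B = cylinder(h=7.9, r=4.7) → bbox [-4.7,-4.7,0] .. [4.7,4.7,7.9]
lo = A.lo+B.lo = [3.2-4.7, 4.4-4.7, 13.1+0] = [-1.500,-0.300,13.100]
hi = A.hi+B.hi = [13.1+4.7, 14.1+4.7, 32.8+7.9] = [17.800,18.800,40.700]
diag = √(19.3²+19.1²+27.6²) = √1499.06 = 38.718

min=[-1.500,-0.300,13.100] max=[17.800,18.800,40.700] diag=38.718


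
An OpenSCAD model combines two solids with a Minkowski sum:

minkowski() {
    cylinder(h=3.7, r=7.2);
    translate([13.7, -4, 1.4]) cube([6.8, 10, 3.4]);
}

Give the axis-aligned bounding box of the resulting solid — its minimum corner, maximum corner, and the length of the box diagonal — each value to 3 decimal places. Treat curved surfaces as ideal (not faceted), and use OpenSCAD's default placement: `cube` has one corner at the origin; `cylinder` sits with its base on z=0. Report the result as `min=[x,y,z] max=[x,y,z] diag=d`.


A = translate([13.7, -4, 1.4]) cube([6.8, 10, 3.4]) → bbox [13.7,-4,1.4] .. [20.5,6,4.8]
B = cylinder(h=3.7, r=7.2) → bbox [-7.2,-7.2,0] .. [7.2,7.2,3.7]
lo = A.lo+B.lo = [13.7-7.2, -4-7.2, 1.4+0] = [6.500,-11.200,1.400]
hi = A.hi+B.hi = [20.5+7.2, 6+7.2, 4.8+3.7] = [27.700,13.200,8.500]
diag = √(21.2²+24.4²+7.1²) = √1095.21 = 33.094

min=[6.500,-11.200,1.400] max=[27.700,13.200,8.500] diag=33.094


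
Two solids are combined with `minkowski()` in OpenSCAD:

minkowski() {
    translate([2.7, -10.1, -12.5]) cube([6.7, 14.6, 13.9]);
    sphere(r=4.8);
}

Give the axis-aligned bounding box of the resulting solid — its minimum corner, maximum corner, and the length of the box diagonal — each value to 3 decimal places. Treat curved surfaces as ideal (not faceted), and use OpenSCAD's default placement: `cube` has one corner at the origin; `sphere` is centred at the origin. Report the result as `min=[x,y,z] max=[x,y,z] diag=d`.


min=[-2.100,-14.900,-17.300] max=[14.200,9.300,6.200] diag=37.464

A = translate([2.7, -10.1, -12.5]) cube([6.7, 14.6, 13.9]) → bbox [2.7,-10.1,-12.5] .. [9.4,4.5,1.4]
B = sphere(r=4.8) → bbox [-4.8,-4.8,-4.8] .. [4.8,4.8,4.8]
lo = A.lo+B.lo = [2.7-4.8, -10.1-4.8, -12.5-4.8] = [-2.100,-14.900,-17.300]
hi = A.hi+B.hi = [9.4+4.8, 4.5+4.8, 1.4+4.8] = [14.200,9.300,6.200]
diag = √(16.3²+24.2²+23.5²) = √1403.58 = 37.464


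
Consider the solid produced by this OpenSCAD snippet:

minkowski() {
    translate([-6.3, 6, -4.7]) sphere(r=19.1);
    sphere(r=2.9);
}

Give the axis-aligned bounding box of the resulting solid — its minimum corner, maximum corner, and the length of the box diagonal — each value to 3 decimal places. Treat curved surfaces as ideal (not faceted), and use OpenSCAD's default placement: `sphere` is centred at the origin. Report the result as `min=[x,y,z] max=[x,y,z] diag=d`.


min=[-28.300,-16.000,-26.700] max=[15.700,28.000,17.300] diag=76.210

A = translate([-6.3, 6, -4.7]) sphere(r=19.1) → bbox [-25.4,-13.1,-23.8] .. [12.8,25.1,14.4]
B = sphere(r=2.9) → bbox [-2.9,-2.9,-2.9] .. [2.9,2.9,2.9]
lo = A.lo+B.lo = [-25.4-2.9, -13.1-2.9, -23.8-2.9] = [-28.300,-16.000,-26.700]
hi = A.hi+B.hi = [12.8+2.9, 25.1+2.9, 14.4+2.9] = [15.700,28.000,17.300]
diag = √(44²+44²+44²) = √5808 = 76.210


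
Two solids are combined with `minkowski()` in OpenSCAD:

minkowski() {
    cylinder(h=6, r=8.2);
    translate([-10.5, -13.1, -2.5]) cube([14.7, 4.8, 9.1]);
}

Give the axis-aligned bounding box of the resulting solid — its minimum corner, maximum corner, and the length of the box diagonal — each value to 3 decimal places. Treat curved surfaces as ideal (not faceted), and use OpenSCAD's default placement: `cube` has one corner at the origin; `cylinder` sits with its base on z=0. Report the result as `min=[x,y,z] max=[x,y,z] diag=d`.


min=[-18.700,-21.300,-2.500] max=[12.400,-0.100,12.600] diag=40.554

A = translate([-10.5, -13.1, -2.5]) cube([14.7, 4.8, 9.1]) → bbox [-10.5,-13.1,-2.5] .. [4.2,-8.3,6.6]
B = cylinder(h=6, r=8.2) → bbox [-8.2,-8.2,0] .. [8.2,8.2,6]
lo = A.lo+B.lo = [-10.5-8.2, -13.1-8.2, -2.5+0] = [-18.700,-21.300,-2.500]
hi = A.hi+B.hi = [4.2+8.2, -8.3+8.2, 6.6+6] = [12.400,-0.100,12.600]
diag = √(31.1²+21.2²+15.1²) = √1644.66 = 40.554


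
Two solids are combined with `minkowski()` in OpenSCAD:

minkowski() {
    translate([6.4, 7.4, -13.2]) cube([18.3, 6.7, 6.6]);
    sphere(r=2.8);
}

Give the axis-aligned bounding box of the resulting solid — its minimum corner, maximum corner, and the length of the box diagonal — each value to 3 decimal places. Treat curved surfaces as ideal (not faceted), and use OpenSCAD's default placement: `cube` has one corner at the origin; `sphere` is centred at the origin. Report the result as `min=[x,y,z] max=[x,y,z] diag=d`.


A = translate([6.4, 7.4, -13.2]) cube([18.3, 6.7, 6.6]) → bbox [6.4,7.4,-13.2] .. [24.7,14.1,-6.6]
B = sphere(r=2.8) → bbox [-2.8,-2.8,-2.8] .. [2.8,2.8,2.8]
lo = A.lo+B.lo = [6.4-2.8, 7.4-2.8, -13.2-2.8] = [3.600,4.600,-16.000]
hi = A.hi+B.hi = [24.7+2.8, 14.1+2.8, -6.6+2.8] = [27.500,16.900,-3.800]
diag = √(23.9²+12.3²+12.2²) = √871.34 = 29.518

min=[3.600,4.600,-16.000] max=[27.500,16.900,-3.800] diag=29.518


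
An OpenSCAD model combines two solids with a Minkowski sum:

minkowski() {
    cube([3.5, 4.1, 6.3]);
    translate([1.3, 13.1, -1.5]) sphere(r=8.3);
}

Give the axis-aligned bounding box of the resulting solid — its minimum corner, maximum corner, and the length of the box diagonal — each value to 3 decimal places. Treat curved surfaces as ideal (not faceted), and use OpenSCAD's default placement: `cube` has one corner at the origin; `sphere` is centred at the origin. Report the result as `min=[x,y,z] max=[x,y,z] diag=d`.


min=[-7.000,4.800,-9.800] max=[13.100,25.500,13.100] diag=36.836

A = translate([1.3, 13.1, -1.5]) sphere(r=8.3) → bbox [-7,4.8,-9.8] .. [9.6,21.4,6.8]
B = cube([3.5, 4.1, 6.3]) → bbox [0,0,0] .. [3.5,4.1,6.3]
lo = A.lo+B.lo = [-7+0, 4.8+0, -9.8+0] = [-7.000,4.800,-9.800]
hi = A.hi+B.hi = [9.6+3.5, 21.4+4.1, 6.8+6.3] = [13.100,25.500,13.100]
diag = √(20.1²+20.7²+22.9²) = √1356.91 = 36.836


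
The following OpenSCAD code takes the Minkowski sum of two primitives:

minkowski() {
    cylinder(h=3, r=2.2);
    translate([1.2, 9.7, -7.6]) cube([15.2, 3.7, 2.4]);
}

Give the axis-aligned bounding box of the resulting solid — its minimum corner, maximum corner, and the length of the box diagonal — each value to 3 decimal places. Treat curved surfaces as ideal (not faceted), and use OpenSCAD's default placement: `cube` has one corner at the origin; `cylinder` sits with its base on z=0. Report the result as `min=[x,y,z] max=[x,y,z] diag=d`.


min=[-1.000,7.500,-7.600] max=[18.600,15.600,-2.200] diag=21.884

A = translate([1.2, 9.7, -7.6]) cube([15.2, 3.7, 2.4]) → bbox [1.2,9.7,-7.6] .. [16.4,13.4,-5.2]
B = cylinder(h=3, r=2.2) → bbox [-2.2,-2.2,0] .. [2.2,2.2,3]
lo = A.lo+B.lo = [1.2-2.2, 9.7-2.2, -7.6+0] = [-1.000,7.500,-7.600]
hi = A.hi+B.hi = [16.4+2.2, 13.4+2.2, -5.2+3] = [18.600,15.600,-2.200]
diag = √(19.6²+8.1²+5.4²) = √478.93 = 21.884


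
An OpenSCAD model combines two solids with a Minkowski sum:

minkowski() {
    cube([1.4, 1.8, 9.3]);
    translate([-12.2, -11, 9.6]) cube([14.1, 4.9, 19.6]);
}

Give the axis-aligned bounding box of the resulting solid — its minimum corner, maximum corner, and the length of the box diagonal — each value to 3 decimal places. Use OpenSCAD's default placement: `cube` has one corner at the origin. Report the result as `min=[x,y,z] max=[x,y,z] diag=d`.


A = translate([-12.2, -11, 9.6]) cube([14.1, 4.9, 19.6]) → bbox [-12.2,-11,9.6] .. [1.9,-6.1,29.2]
B = cube([1.4, 1.8, 9.3]) → bbox [0,0,0] .. [1.4,1.8,9.3]
lo = A.lo+B.lo = [-12.2+0, -11+0, 9.6+0] = [-12.200,-11.000,9.600]
hi = A.hi+B.hi = [1.9+1.4, -6.1+1.8, 29.2+9.3] = [3.300,-4.300,38.500]
diag = √(15.5²+6.7²+28.9²) = √1120.35 = 33.472

min=[-12.200,-11.000,9.600] max=[3.300,-4.300,38.500] diag=33.472


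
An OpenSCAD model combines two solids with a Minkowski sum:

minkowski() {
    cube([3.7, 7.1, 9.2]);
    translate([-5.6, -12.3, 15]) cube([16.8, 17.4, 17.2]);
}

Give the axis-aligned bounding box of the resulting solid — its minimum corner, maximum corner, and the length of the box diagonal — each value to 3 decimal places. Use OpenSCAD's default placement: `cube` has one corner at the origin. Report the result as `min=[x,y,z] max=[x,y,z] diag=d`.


A = translate([-5.6, -12.3, 15]) cube([16.8, 17.4, 17.2]) → bbox [-5.6,-12.3,15] .. [11.2,5.1,32.2]
B = cube([3.7, 7.1, 9.2]) → bbox [0,0,0] .. [3.7,7.1,9.2]
lo = A.lo+B.lo = [-5.6+0, -12.3+0, 15+0] = [-5.600,-12.300,15.000]
hi = A.hi+B.hi = [11.2+3.7, 5.1+7.1, 32.2+9.2] = [14.900,12.200,41.400]
diag = √(20.5²+24.5²+26.4²) = √1717.46 = 41.442

min=[-5.600,-12.300,15.000] max=[14.900,12.200,41.400] diag=41.442


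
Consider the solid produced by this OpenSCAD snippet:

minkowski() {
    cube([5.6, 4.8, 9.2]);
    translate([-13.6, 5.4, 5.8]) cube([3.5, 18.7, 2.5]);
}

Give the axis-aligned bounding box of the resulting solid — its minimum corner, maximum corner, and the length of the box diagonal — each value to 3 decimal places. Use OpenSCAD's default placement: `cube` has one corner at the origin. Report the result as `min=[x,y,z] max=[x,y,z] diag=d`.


min=[-13.600,5.400,5.800] max=[-4.500,28.900,17.500] diag=27.784

A = translate([-13.6, 5.4, 5.8]) cube([3.5, 18.7, 2.5]) → bbox [-13.6,5.4,5.8] .. [-10.1,24.1,8.3]
B = cube([5.6, 4.8, 9.2]) → bbox [0,0,0] .. [5.6,4.8,9.2]
lo = A.lo+B.lo = [-13.6+0, 5.4+0, 5.8+0] = [-13.600,5.400,5.800]
hi = A.hi+B.hi = [-10.1+5.6, 24.1+4.8, 8.3+9.2] = [-4.500,28.900,17.500]
diag = √(9.1²+23.5²+11.7²) = √771.95 = 27.784


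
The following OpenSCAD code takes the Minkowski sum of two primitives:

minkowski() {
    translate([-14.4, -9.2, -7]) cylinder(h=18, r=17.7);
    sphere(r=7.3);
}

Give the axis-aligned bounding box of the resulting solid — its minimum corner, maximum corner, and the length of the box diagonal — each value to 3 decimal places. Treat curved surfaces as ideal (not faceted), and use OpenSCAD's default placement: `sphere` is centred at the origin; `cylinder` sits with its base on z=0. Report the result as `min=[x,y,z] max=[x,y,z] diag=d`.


min=[-39.400,-34.200,-14.300] max=[10.600,15.800,18.300] diag=77.864

A = translate([-14.4, -9.2, -7]) cylinder(h=18, r=17.7) → bbox [-32.1,-26.9,-7] .. [3.3,8.5,11]
B = sphere(r=7.3) → bbox [-7.3,-7.3,-7.3] .. [7.3,7.3,7.3]
lo = A.lo+B.lo = [-32.1-7.3, -26.9-7.3, -7-7.3] = [-39.400,-34.200,-14.300]
hi = A.hi+B.hi = [3.3+7.3, 8.5+7.3, 11+7.3] = [10.600,15.800,18.300]
diag = √(50²+50²+32.6²) = √6062.76 = 77.864


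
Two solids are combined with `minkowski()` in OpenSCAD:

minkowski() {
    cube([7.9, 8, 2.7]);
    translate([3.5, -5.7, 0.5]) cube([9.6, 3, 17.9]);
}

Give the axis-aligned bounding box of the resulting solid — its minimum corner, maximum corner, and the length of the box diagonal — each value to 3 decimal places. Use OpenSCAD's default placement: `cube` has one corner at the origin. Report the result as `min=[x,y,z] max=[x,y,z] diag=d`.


A = translate([3.5, -5.7, 0.5]) cube([9.6, 3, 17.9]) → bbox [3.5,-5.7,0.5] .. [13.1,-2.7,18.4]
B = cube([7.9, 8, 2.7]) → bbox [0,0,0] .. [7.9,8,2.7]
lo = A.lo+B.lo = [3.5+0, -5.7+0, 0.5+0] = [3.500,-5.700,0.500]
hi = A.hi+B.hi = [13.1+7.9, -2.7+8, 18.4+2.7] = [21.000,5.300,21.100]
diag = √(17.5²+11²+20.6²) = √851.61 = 29.182

min=[3.500,-5.700,0.500] max=[21.000,5.300,21.100] diag=29.182


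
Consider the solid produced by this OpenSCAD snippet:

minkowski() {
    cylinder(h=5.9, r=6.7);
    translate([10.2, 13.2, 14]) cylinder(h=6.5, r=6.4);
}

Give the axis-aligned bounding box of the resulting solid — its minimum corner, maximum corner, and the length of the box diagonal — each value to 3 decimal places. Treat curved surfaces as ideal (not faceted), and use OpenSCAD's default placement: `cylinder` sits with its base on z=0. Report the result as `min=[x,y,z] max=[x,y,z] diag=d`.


A = translate([10.2, 13.2, 14]) cylinder(h=6.5, r=6.4) → bbox [3.8,6.8,14] .. [16.6,19.6,20.5]
B = cylinder(h=5.9, r=6.7) → bbox [-6.7,-6.7,0] .. [6.7,6.7,5.9]
lo = A.lo+B.lo = [3.8-6.7, 6.8-6.7, 14+0] = [-2.900,0.100,14.000]
hi = A.hi+B.hi = [16.6+6.7, 19.6+6.7, 20.5+5.9] = [23.300,26.300,26.400]
diag = √(26.2²+26.2²+12.4²) = √1526.64 = 39.072

min=[-2.900,0.100,14.000] max=[23.300,26.300,26.400] diag=39.072


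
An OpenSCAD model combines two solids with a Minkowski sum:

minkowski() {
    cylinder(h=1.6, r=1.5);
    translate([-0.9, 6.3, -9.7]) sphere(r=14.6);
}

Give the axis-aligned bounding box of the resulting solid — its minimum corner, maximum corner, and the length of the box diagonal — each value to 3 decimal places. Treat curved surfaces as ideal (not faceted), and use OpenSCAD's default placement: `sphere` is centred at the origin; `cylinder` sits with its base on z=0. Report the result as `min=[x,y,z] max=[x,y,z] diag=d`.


min=[-17.000,-9.800,-24.300] max=[15.200,22.400,6.500] diag=54.976

A = translate([-0.9, 6.3, -9.7]) sphere(r=14.6) → bbox [-15.5,-8.3,-24.3] .. [13.7,20.9,4.9]
B = cylinder(h=1.6, r=1.5) → bbox [-1.5,-1.5,0] .. [1.5,1.5,1.6]
lo = A.lo+B.lo = [-15.5-1.5, -8.3-1.5, -24.3+0] = [-17.000,-9.800,-24.300]
hi = A.hi+B.hi = [13.7+1.5, 20.9+1.5, 4.9+1.6] = [15.200,22.400,6.500]
diag = √(32.2²+32.2²+30.8²) = √3022.32 = 54.976


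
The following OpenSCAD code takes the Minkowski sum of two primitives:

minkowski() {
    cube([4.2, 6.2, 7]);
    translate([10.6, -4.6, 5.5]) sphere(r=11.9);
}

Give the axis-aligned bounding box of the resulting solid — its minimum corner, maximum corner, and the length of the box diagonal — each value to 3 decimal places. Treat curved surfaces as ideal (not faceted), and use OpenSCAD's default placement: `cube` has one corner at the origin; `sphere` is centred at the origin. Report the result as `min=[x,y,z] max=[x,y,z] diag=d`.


min=[-1.300,-16.500,-6.400] max=[26.700,13.500,24.400] diag=51.309

A = translate([10.6, -4.6, 5.5]) sphere(r=11.9) → bbox [-1.3,-16.5,-6.4] .. [22.5,7.3,17.4]
B = cube([4.2, 6.2, 7]) → bbox [0,0,0] .. [4.2,6.2,7]
lo = A.lo+B.lo = [-1.3+0, -16.5+0, -6.4+0] = [-1.300,-16.500,-6.400]
hi = A.hi+B.hi = [22.5+4.2, 7.3+6.2, 17.4+7] = [26.700,13.500,24.400]
diag = √(28²+30²+30.8²) = √2632.64 = 51.309


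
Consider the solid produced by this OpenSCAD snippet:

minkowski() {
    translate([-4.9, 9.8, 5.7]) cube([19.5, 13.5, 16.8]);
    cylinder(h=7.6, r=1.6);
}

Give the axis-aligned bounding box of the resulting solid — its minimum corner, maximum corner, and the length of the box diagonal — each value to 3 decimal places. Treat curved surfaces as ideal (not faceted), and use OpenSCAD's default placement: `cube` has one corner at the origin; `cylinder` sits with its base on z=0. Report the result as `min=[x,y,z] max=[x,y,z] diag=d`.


A = translate([-4.9, 9.8, 5.7]) cube([19.5, 13.5, 16.8]) → bbox [-4.9,9.8,5.7] .. [14.6,23.3,22.5]
B = cylinder(h=7.6, r=1.6) → bbox [-1.6,-1.6,0] .. [1.6,1.6,7.6]
lo = A.lo+B.lo = [-4.9-1.6, 9.8-1.6, 5.7+0] = [-6.500,8.200,5.700]
hi = A.hi+B.hi = [14.6+1.6, 23.3+1.6, 22.5+7.6] = [16.200,24.900,30.100]
diag = √(22.7²+16.7²+24.4²) = √1389.54 = 37.277

min=[-6.500,8.200,5.700] max=[16.200,24.900,30.100] diag=37.277


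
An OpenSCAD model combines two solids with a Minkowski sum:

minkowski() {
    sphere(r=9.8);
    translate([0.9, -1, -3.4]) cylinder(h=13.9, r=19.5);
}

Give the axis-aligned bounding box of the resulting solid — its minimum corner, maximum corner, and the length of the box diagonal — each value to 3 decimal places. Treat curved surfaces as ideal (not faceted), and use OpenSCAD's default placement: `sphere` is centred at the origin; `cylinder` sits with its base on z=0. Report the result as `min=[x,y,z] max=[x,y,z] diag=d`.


A = translate([0.9, -1, -3.4]) cylinder(h=13.9, r=19.5) → bbox [-18.6,-20.5,-3.4] .. [20.4,18.5,10.5]
B = sphere(r=9.8) → bbox [-9.8,-9.8,-9.8] .. [9.8,9.8,9.8]
lo = A.lo+B.lo = [-18.6-9.8, -20.5-9.8, -3.4-9.8] = [-28.400,-30.300,-13.200]
hi = A.hi+B.hi = [20.4+9.8, 18.5+9.8, 10.5+9.8] = [30.200,28.300,20.300]
diag = √(58.6²+58.6²+33.5²) = √7990.17 = 89.388

min=[-28.400,-30.300,-13.200] max=[30.200,28.300,20.300] diag=89.388


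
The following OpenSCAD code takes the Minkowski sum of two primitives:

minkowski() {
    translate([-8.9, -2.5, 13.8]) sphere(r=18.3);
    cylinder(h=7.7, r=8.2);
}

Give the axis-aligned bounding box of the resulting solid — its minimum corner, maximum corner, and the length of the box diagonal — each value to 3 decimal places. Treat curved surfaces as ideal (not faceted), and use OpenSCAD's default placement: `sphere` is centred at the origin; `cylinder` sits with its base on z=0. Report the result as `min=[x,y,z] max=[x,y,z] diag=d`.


min=[-35.400,-29.000,-4.500] max=[17.600,24.000,39.800] diag=87.066

A = translate([-8.9, -2.5, 13.8]) sphere(r=18.3) → bbox [-27.2,-20.8,-4.5] .. [9.4,15.8,32.1]
B = cylinder(h=7.7, r=8.2) → bbox [-8.2,-8.2,0] .. [8.2,8.2,7.7]
lo = A.lo+B.lo = [-27.2-8.2, -20.8-8.2, -4.5+0] = [-35.400,-29.000,-4.500]
hi = A.hi+B.hi = [9.4+8.2, 15.8+8.2, 32.1+7.7] = [17.600,24.000,39.800]
diag = √(53²+53²+44.3²) = √7580.49 = 87.066
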